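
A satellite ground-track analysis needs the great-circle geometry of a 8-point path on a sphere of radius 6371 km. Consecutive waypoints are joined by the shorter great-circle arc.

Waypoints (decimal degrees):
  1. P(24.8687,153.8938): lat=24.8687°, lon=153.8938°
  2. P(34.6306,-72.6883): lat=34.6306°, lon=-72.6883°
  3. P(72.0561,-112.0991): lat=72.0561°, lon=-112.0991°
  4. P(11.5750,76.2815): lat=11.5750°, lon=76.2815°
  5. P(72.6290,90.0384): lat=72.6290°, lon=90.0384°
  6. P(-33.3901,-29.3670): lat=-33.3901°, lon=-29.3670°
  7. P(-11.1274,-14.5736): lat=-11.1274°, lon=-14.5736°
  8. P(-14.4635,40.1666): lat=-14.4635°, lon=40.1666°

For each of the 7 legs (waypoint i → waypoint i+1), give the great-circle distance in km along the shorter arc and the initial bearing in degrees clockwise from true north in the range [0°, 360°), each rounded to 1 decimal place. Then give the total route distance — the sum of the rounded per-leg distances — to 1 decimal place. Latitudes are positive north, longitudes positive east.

Leg 1: φ1=0.4340407, φ2=0.6044180, Δφ=0.1703773, Δλ=-3.9546037 rad; a=sin²(Δφ/2)+cosφ1·cosφ2·sin²(Δλ/2)=0.6370591177; c=2·atan2(√a, √(1-a))=1.848469024; dist=6371·c=11776.596 ≈ 11776.6 km; running total=11776.6 km
Leg 1 bearing: y=sinΔλ·cosφ2=0.59767295, x=cosφ1·sinφ2-sinφ1·cosφ2·cosΔλ=0.75342302; θ=atan2(y, x)=38.4241° ≈ 38.4°
Leg 2: φ1=0.6044180, φ2=1.2576162, Δφ=0.6531982, Δλ=-0.6878482 rad; a=sin²(Δφ/2)+cosφ1·cosφ2·sin²(Δλ/2)=0.1317494182; c=2·atan2(√a, √(1-a))=0.742913095; dist=6371·c=4733.099 ≈ 4733.1 km; running total=16509.7 km
Leg 2 bearing: y=sinΔλ·cosφ2=-0.19559623, x=cosφ1·sinφ2-sinφ1·cosφ2·cosΔλ=0.64754008; θ=atan2(y, x)=-16.8075° <0 so +360° → 343.1925° ≈ 343.2°
Leg 3: φ1=1.2576162, φ2=0.2020219, Δφ=-1.0555943, Δλ=3.2878617 rad; a=sin²(Δφ/2)+cosφ1·cosφ2·sin²(Δλ/2)=0.5538532939; c=2·atan2(√a, √(1-a))=1.678712255; dist=6371·c=10695.076 ≈ 10695.1 km; running total=27204.8 km
Leg 3 bearing: y=sinΔλ·cosφ2=-0.14278396, x=cosφ1·sinφ2-sinφ1·cosφ2·cosΔλ=0.98387602; θ=atan2(y, x)=-8.2573° <0 so +360° → 351.7427° ≈ 351.7°
Leg 4: φ1=0.2020219, φ2=1.2676152, Δφ=1.0655933, Δλ=0.2401032 rad; a=sin²(Δφ/2)+cosφ1·cosφ2·sin²(Δλ/2)=0.2622026606; c=2·atan2(√a, √(1-a))=1.075156389; dist=6371·c=6849.821 ≈ 6849.8 km; running total=34054.6 km
Leg 4 bearing: y=sinΔλ·cosφ2=0.07099789, x=cosφ1·sinφ2-sinφ1·cosφ2·cosΔλ=0.87679473; θ=atan2(y, x)=4.6294° ≈ 4.6°
Leg 5: φ1=1.2676152, φ2=-0.5827672, Δφ=-1.8503824, Δλ=-2.0840174 rad; a=sin²(Δφ/2)+cosφ1·cosφ2·sin²(Δλ/2)=0.8238144084; c=2·atan2(√a, √(1-a))=2.275264663; dist=6371·c=14495.711 ≈ 14495.7 km; running total=48550.3 km
Leg 5 bearing: y=sinΔλ·cosφ2=-0.72737521, x=cosφ1·sinφ2-sinφ1·cosφ2·cosΔλ=0.22694100; θ=atan2(y, x)=-72.6721° <0 so +360° → 287.3279° ≈ 287.3°
Leg 6: φ1=-0.5827672, φ2=-0.1942098, Δφ=0.3885574, Δλ=0.2581935 rad; a=sin²(Δφ/2)+cosφ1·cosφ2·sin²(Δλ/2)=0.0508495842; c=2·atan2(√a, √(1-a))=0.454909419; dist=6371·c=2898.228 ≈ 2898.2 km; running total=51448.5 km
Leg 6 bearing: y=sinΔλ·cosφ2=0.25053422, x=cosφ1·sinφ2-sinφ1·cosφ2·cosΔλ=0.36095459; θ=atan2(y, x)=34.7640° ≈ 34.8°
Leg 7: φ1=-0.1942098, φ2=-0.2524357, Δφ=-0.0582259, Δλ=0.9553967 rad; a=sin²(Δφ/2)+cosφ1·cosφ2·sin²(Δλ/2)=0.2016588376; c=2·atan2(√a, √(1-a))=0.931435894; dist=6371·c=5934.178 ≈ 5934.2 km; running total=57382.7 km
Leg 7 bearing: y=sinΔλ·cosφ2=0.79066409, x=cosφ1·sinφ2-sinφ1·cosφ2·cosΔλ=-0.13718782; θ=atan2(y, x)=99.8434° ≈ 99.8°

Leg 1: dist=11776.6 km, bearing=38.4°
Leg 2: dist=4733.1 km, bearing=343.2°
Leg 3: dist=10695.1 km, bearing=351.7°
Leg 4: dist=6849.8 km, bearing=4.6°
Leg 5: dist=14495.7 km, bearing=287.3°
Leg 6: dist=2898.2 km, bearing=34.8°
Leg 7: dist=5934.2 km, bearing=99.8°
Total: 57382.7 km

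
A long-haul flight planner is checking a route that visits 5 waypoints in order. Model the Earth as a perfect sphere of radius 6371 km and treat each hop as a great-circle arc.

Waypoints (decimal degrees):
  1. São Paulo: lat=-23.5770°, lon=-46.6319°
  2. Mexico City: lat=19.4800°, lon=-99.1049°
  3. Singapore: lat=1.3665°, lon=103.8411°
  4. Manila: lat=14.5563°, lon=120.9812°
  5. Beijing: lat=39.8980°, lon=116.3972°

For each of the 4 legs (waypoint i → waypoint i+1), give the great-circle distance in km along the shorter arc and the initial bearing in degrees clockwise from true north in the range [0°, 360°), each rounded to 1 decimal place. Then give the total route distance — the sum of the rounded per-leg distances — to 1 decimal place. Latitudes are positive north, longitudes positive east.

Leg 1: φ1=-0.4114963, φ2=0.3399901, Δφ=0.7514864, Δλ=-0.9158266 rad; a=sin²(Δφ/2)+cosφ1·cosφ2·sin²(Δλ/2)=0.3035278198; c=2·atan2(√a, √(1-a))=1.166965001; dist=6371·c=7434.734 ≈ 7434.7 km; running total=7434.7 km
Leg 1 bearing: y=sinΔλ·cosφ2=-0.74766964, x=cosφ1·sinφ2-sinφ1·cosφ2·cosΔλ=0.53533620; θ=atan2(y, x)=-54.3971° <0 so +360° → 305.6029° ≈ 305.6°
Leg 2: φ1=0.3399901, φ2=0.0238499, Δφ=-0.3161402, Δλ=3.5420759 rad; a=sin²(Δφ/2)+cosφ1·cosφ2·sin²(Δλ/2)=0.9299802477; c=2·atan2(√a, √(1-a))=2.605988589; dist=6371·c=16602.753 ≈ 16602.8 km; running total=24037.5 km
Leg 2 bearing: y=sinΔλ·cosφ2=-0.38975252, x=cosφ1·sinφ2-sinφ1·cosφ2·cosΔλ=0.32948584; θ=atan2(y, x)=-49.7898° <0 so +360° → 310.2102° ≈ 310.2°
Leg 3: φ1=0.0238499, φ2=0.2540554, Δφ=0.2302054, Δλ=0.2991512 rad; a=sin²(Δφ/2)+cosφ1·cosφ2·sin²(Δλ/2)=0.0346778199; c=2·atan2(√a, √(1-a))=0.374626499; dist=6371·c=2386.745 ≈ 2386.7 km; running total=26424.2 km
Leg 3 bearing: y=sinΔλ·cosφ2=0.28524936, x=cosφ1·sinφ2-sinφ1·cosφ2·cosΔλ=0.22920270; θ=atan2(y, x)=51.2175° ≈ 51.2°
Leg 4: φ1=0.2540554, φ2=0.6963515, Δφ=0.4422961, Δλ=-0.0800059 rad; a=sin²(Δφ/2)+cosφ1·cosφ2·sin²(Δλ/2)=0.0493020010; c=2·atan2(√a, √(1-a))=0.447813507; dist=6371·c=2853.020 ≈ 2853.0 km; running total=29277.2 km
Leg 4 bearing: y=sinΔλ·cosφ2=-0.06131406, x=cosφ1·sinφ2-sinφ1·cosφ2·cosΔλ=0.42863252; θ=atan2(y, x)=-8.1407° <0 so +360° → 351.8593° ≈ 351.9°

Leg 1: dist=7434.7 km, bearing=305.6°
Leg 2: dist=16602.8 km, bearing=310.2°
Leg 3: dist=2386.7 km, bearing=51.2°
Leg 4: dist=2853.0 km, bearing=351.9°
Total: 29277.2 km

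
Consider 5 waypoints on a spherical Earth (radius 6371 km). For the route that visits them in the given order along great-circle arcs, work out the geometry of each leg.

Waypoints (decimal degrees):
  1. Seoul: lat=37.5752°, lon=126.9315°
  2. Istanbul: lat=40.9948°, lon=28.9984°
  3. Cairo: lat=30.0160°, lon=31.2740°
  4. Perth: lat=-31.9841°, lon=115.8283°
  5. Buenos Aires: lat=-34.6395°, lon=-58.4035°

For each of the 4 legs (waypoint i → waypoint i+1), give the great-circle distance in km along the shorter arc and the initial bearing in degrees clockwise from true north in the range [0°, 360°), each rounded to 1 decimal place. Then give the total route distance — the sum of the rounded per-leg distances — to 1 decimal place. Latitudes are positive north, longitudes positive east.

Leg 1: φ1=0.6558110, φ2=0.7154942, Δφ=0.0596833, Δλ=-1.7092550 rad; a=sin²(Δφ/2)+cosφ1·cosφ2·sin²(Δλ/2)=0.3412682405; c=2·atan2(√a, √(1-a))=1.247742891; dist=6371·c=7949.370 ≈ 7949.4 km; running total=7949.4 km
Leg 1 bearing: y=sinΔλ·cosφ2=-0.74754590, x=cosφ1·sinφ2-sinφ1·cosφ2·cosΔλ=0.58343127; θ=atan2(y, x)=-52.0293° <0 so +360° → 307.9707° ≈ 308.0°
Leg 2: φ1=0.7154942, φ2=0.5238780, Δφ=-0.1916162, Δλ=0.0397167 rad; a=sin²(Δφ/2)+cosφ1·cosφ2·sin²(Δλ/2)=0.0094088352; c=2·atan2(√a, √(1-a))=0.194303813; dist=6371·c=1237.910 ≈ 1237.9 km; running total=9187.3 km
Leg 2 bearing: y=sinΔλ·cosφ2=0.03438109, x=cosφ1·sinφ2-sinφ1·cosφ2·cosΔλ=-0.18999783; θ=atan2(y, x)=169.7430° ≈ 169.7°
Leg 3: φ1=0.5238780, φ2=-0.5582279, Δφ=-1.0821059, Δλ=1.4757509 rad; a=sin²(Δφ/2)+cosφ1·cosφ2·sin²(Δλ/2)=0.5976349731; c=2·atan2(√a, √(1-a))=1.767329014; dist=6371·c=11259.653 ≈ 11259.7 km; running total=20447.0 km
Leg 3 bearing: y=sinΔλ·cosφ2=0.84436686, x=cosφ1·sinφ2-sinφ1·cosφ2·cosΔλ=-0.49891307; θ=atan2(y, x)=120.5777° ≈ 120.6°
Leg 4: φ1=-0.5582279, φ2=-0.6045733, Δφ=-0.0463455, Δλ=-3.0409186 rad; a=sin²(Δφ/2)+cosφ1·cosφ2·sin²(Δλ/2)=0.6966181912; c=2·atan2(√a, √(1-a))=1.974945241; dist=6371·c=12582.376 ≈ 12582.4 km; running total=33029.4 km
Leg 4 bearing: y=sinΔλ·cosφ2=-0.08268922, x=cosφ1·sinφ2-sinφ1·cosφ2·cosΔλ=-0.91571155; θ=atan2(y, x)=-174.8402° <0 so +360° → 185.1598° ≈ 185.2°

Leg 1: dist=7949.4 km, bearing=308.0°
Leg 2: dist=1237.9 km, bearing=169.7°
Leg 3: dist=11259.7 km, bearing=120.6°
Leg 4: dist=12582.4 km, bearing=185.2°
Total: 33029.4 km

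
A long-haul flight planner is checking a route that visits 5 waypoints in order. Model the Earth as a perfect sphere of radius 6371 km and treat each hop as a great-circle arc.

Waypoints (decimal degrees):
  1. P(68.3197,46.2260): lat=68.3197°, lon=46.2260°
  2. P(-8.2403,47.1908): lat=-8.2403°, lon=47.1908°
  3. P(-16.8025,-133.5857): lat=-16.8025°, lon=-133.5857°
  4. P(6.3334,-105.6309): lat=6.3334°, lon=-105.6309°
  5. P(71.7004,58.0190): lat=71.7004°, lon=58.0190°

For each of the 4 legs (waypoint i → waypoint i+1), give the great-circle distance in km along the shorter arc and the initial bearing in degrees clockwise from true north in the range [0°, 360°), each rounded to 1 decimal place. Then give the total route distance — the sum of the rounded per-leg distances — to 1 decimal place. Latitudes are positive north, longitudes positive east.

Leg 1: dist=8513.4 km, bearing=179.0°
Leg 2: dist=17229.1 km, bearing=178.2°
Leg 3: dist=4008.0 km, bearing=52.4°
Leg 4: dist=11256.0 km, bearing=5.2°
Total: 41006.5 km

Leg 1: φ1=1.1924037, φ2=-0.1438204, Δφ=-1.3362241, Δλ=0.0168389 rad; a=sin²(Δφ/2)+cosφ1·cosφ2·sin²(Δλ/2)=0.3838124305; c=2·atan2(√a, √(1-a))=1.336277368; dist=6371·c=8513.423 ≈ 8513.4 km; running total=8513.4 km
Leg 1 bearing: y=sinΔλ·cosφ2=0.01666430, x=cosφ1·sinφ2-sinφ1·cosφ2·cosΔλ=-0.97248347; θ=atan2(y, x)=179.0183° ≈ 179.0°
Leg 2: φ1=-0.1438204, φ2=-0.2932589, Δφ=-0.1494386, Δλ=-3.1551451 rad; a=sin²(Δφ/2)+cosφ1·cosφ2·sin²(Δλ/2)=0.9529524164; c=2·atan2(√a, √(1-a))=2.704307842; dist=6371·c=17229.145 ≈ 17229.1 km; running total=25742.5 km
Leg 2 bearing: y=sinΔλ·cosφ2=0.01297349, x=cosφ1·sinφ2-sinφ1·cosφ2·cosΔλ=-0.42328256; θ=atan2(y, x)=178.2445° ≈ 178.2°
Leg 3: φ1=-0.2932589, φ2=0.1105387, Δφ=0.4037976, Δλ=0.4879033 rad; a=sin²(Δφ/2)+cosφ1·cosφ2·sin²(Δλ/2)=0.0957217851; c=2·atan2(√a, √(1-a))=0.629101668; dist=6371·c=4008.007 ≈ 4008.0 km; running total=29750.5 km
Leg 3 bearing: y=sinΔλ·cosφ2=0.46591385, x=cosφ1·sinφ2-sinφ1·cosφ2·cosΔλ=0.35938946; θ=atan2(y, x)=52.3547° ≈ 52.4°
Leg 4: φ1=0.1105387, φ2=1.2514081, Δφ=1.1408694, Δλ=2.8562296 rad; a=sin²(Δφ/2)+cosφ1·cosφ2·sin²(Δλ/2)=0.5973571898; c=2·atan2(√a, √(1-a))=1.766762575; dist=6371·c=11256.044 ≈ 11256.0 km; running total=41006.5 km
Leg 4 bearing: y=sinΔλ·cosφ2=0.08838885, x=cosφ1·sinφ2-sinφ1·cosφ2·cosΔλ=0.97686935; θ=atan2(y, x)=5.1701° ≈ 5.2°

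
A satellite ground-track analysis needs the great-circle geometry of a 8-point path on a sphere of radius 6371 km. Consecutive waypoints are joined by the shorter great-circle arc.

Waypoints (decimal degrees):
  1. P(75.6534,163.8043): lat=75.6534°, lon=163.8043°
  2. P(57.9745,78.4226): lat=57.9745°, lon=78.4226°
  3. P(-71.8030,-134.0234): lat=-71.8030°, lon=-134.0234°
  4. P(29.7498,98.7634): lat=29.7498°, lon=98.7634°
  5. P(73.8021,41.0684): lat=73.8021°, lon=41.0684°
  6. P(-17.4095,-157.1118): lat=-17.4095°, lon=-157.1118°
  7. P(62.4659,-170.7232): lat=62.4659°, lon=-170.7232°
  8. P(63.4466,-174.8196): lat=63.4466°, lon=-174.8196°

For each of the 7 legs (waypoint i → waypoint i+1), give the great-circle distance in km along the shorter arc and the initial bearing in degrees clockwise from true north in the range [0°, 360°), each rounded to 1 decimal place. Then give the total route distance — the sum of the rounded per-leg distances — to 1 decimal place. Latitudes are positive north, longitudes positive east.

Leg 1: dist=3747.3 km, bearing=287.7°
Leg 2: dist=17895.5 km, bearing=149.1°
Leg 3: dist=14393.9 km, bearing=243.6°
Leg 4: dist=5860.3 km, bearing=342.8°
Leg 5: dist=13643.4 km, bearing=20.7°
Leg 6: dist=8961.8 km, bearing=353.7°
Leg 7: dist=234.0 km, bearing=299.6°
Total: 64736.2 km

Leg 1: φ1=1.3204009, φ2=1.0118459, Δφ=-0.3085550, Δλ=-1.4901918 rad; a=sin²(Δφ/2)+cosφ1·cosφ2·sin²(Δλ/2)=0.0840236193; c=2·atan2(√a, √(1-a))=0.588178410; dist=6371·c=3747.285 ≈ 3747.3 km; running total=3747.3 km
Leg 1 bearing: y=sinΔλ·cosφ2=-0.52857488, x=cosφ1·sinφ2-sinφ1·cosφ2·cosΔλ=0.16871039; θ=atan2(y, x)=-72.2980° <0 so +360° → 287.7020° ≈ 287.7°
Leg 2: φ1=1.0118459, φ2=-1.2531988, Δφ=-2.2650447, Δλ=-3.7078822 rad; a=sin²(Δφ/2)+cosφ1·cosφ2·sin²(Δλ/2)=0.9725821693; c=2·atan2(√a, √(1-a))=2.808893751; dist=6371·c=17895.462 ≈ 17895.5 km; running total=21642.8 km
Leg 2 bearing: y=sinΔλ·cosφ2=0.16754240, x=cosφ1·sinφ2-sinφ1·cosφ2·cosΔλ=-0.28034607; θ=atan2(y, x)=149.1363° ≈ 149.1°
Leg 3: φ1=-1.2531988, φ2=0.5192320, Δφ=1.7724307, Δλ=4.0628961 rad; a=sin²(Δφ/2)+cosφ1·cosφ2·sin²(Δλ/2)=0.8176847161; c=2·atan2(√a, √(1-a))=2.259283163; dist=6371·c=14393.893 ≈ 14393.9 km; running total=36036.7 km
Leg 3 bearing: y=sinΔλ·cosφ2=-0.69142676, x=cosφ1·sinφ2-sinφ1·cosφ2·cosΔλ=-0.34385276; θ=atan2(y, x)=-116.4416° <0 so +360° → 243.5584° ≈ 243.6°
Leg 4: φ1=0.5192320, φ2=1.2880896, Δφ=0.7688577, Δλ=-1.0069677 rad; a=sin²(Δφ/2)+cosφ1·cosφ2·sin²(Δλ/2)=0.1970258882; c=2·atan2(√a, √(1-a))=0.919839022; dist=6371·c=5860.294 ≈ 5860.3 km; running total=41897.0 km
Leg 4 bearing: y=sinΔλ·cosφ2=-0.23577777, x=cosφ1·sinφ2-sinφ1·cosφ2·cosΔλ=0.75976022; θ=atan2(y, x)=-17.2408° <0 so +360° → 342.7592° ≈ 342.8°
Leg 5: φ1=1.2880896, φ2=-0.3038531, Δφ=-1.5919427, Δλ=-3.4588970 rad; a=sin²(Δφ/2)+cosφ1·cosφ2·sin²(Δλ/2)=0.7701057692; c=2·atan2(√a, √(1-a))=2.141484790; dist=6371·c=13643.400 ≈ 13643.4 km; running total=55540.4 km
Leg 5 bearing: y=sinΔλ·cosφ2=0.29771382, x=cosφ1·sinφ2-sinφ1·cosφ2·cosΔλ=0.78710735; θ=atan2(y, x)=20.7185° ≈ 20.7°
Leg 6: φ1=-0.3038531, φ2=1.0902356, Δφ=1.3940887, Δλ=-0.2375637 rad; a=sin²(Δφ/2)+cosφ1·cosφ2·sin²(Δλ/2)=0.4182996190; c=2·atan2(√a, √(1-a))=1.406659559; dist=6371·c=8961.828 ≈ 8961.8 km; running total=64502.2 km
Leg 6 bearing: y=sinΔλ·cosφ2=-0.10879006, x=cosφ1·sinφ2-sinφ1·cosφ2·cosΔλ=0.98054317; θ=atan2(y, x)=-6.3310° <0 so +360° → 353.6690° ≈ 353.7°
Leg 7: φ1=1.0902356, φ2=1.1073521, Δφ=0.0171164, Δλ=-0.0714957 rad; a=sin²(Δφ/2)+cosφ1·cosφ2·sin²(Δλ/2)=0.0003372114; c=2·atan2(√a, √(1-a))=0.036728695; dist=6371·c=233.999 ≈ 234.0 km; running total=64736.2 km
Leg 7 bearing: y=sinΔλ·cosφ2=-0.03193361, x=cosφ1·sinφ2-sinφ1·cosφ2·cosΔλ=0.01812830; θ=atan2(y, x)=-60.4170° <0 so +360° → 299.5830° ≈ 299.6°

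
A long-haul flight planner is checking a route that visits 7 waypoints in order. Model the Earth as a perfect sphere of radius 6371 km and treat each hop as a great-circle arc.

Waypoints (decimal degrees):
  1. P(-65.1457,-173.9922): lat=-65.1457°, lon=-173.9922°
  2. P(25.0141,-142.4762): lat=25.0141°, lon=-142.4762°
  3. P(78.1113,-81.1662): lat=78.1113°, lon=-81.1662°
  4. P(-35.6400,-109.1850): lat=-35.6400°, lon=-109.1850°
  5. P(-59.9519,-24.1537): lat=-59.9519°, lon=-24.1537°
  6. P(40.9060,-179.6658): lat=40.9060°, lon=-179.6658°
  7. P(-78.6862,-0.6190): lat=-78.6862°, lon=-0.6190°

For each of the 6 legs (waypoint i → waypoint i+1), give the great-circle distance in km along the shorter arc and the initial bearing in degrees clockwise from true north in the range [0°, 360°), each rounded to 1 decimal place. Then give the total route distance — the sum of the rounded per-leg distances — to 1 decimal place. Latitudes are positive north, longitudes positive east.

Leg 1: φ1=-1.1370070, φ2=0.4365784, Δφ=1.5735854, Δλ=0.5500580 rad; a=sin²(Δφ/2)+cosφ1·cosφ2·sin²(Δλ/2)=0.5294861436; c=2·atan2(√a, √(1-a))=1.629802849; dist=6371·c=10383.474 ≈ 10383.5 km; running total=10383.5 km
Leg 1 bearing: y=sinΔλ·cosφ2=0.47370591, x=cosφ1·sinφ2-sinφ1·cosφ2·cosΔλ=0.87870642; θ=atan2(y, x)=28.3289° ≈ 28.3°
Leg 2: φ1=0.4365784, φ2=1.3632994, Δφ=0.9267210, Δλ=1.0700614 rad; a=sin²(Δφ/2)+cosφ1·cosφ2·sin²(Δλ/2)=0.2483026879; c=2·atan2(√a, √(1-a))=1.043273321; dist=6371·c=6646.694 ≈ 6646.7 km; running total=17030.2 km
Leg 2 bearing: y=sinΔλ·cosφ2=0.18071920, x=cosφ1·sinφ2-sinφ1·cosφ2·cosΔλ=0.84494640; θ=atan2(y, x)=12.0727° ≈ 12.1°
Leg 3: φ1=1.3632994, φ2=-0.6220353, Δφ=-1.9853347, Δλ=-0.4890203 rad; a=sin²(Δφ/2)+cosφ1·cosφ2·sin²(Δλ/2)=0.7111953249; c=2·atan2(√a, √(1-a))=2.006877513; dist=6371·c=12785.817 ≈ 12785.8 km; running total=29816.0 km
Leg 3 bearing: y=sinΔλ·cosφ2=-0.38177223, x=cosφ1·sinφ2-sinφ1·cosφ2·cosΔλ=-0.82209252; θ=atan2(y, x)=-155.0903° <0 so +360° → 204.9097° ≈ 204.9°
Leg 4: φ1=-0.6220353, φ2=-1.0463580, Δφ=-0.4243227, Δλ=1.4840762 rad; a=sin²(Δφ/2)+cosφ1·cosφ2·sin²(Δλ/2)=0.2301872521; c=2·atan2(√a, √(1-a))=1.000804110; dist=6371·c=6376.123 ≈ 6376.1 km; running total=36192.1 km
Leg 4 bearing: y=sinΔλ·cosφ2=0.49884520, x=cosφ1·sinφ2-sinφ1·cosφ2·cosΔλ=-0.67820188; θ=atan2(y, x)=143.6640° ≈ 143.7°
Leg 5: φ1=-1.0463580, φ2=0.7139444, Δφ=1.7603024, Δλ=-2.7141982 rad; a=sin²(Δφ/2)+cosφ1·cosφ2·sin²(Δλ/2)=0.9556080871; c=2·atan2(√a, √(1-a))=2.717023206; dist=6371·c=17310.155 ≈ 17310.2 km; running total=53502.3 km
Leg 5 bearing: y=sinΔλ·cosφ2=-0.31327365, x=cosφ1·sinφ2-sinφ1·cosφ2·cosΔλ=-0.26747842; θ=atan2(y, x)=-130.4913° <0 so +360° → 229.5087° ≈ 229.5°
Leg 6: φ1=0.7139444, φ2=-1.3733333, Δφ=-2.0872776, Δλ=3.1249562 rad; a=sin²(Δφ/2)+cosφ1·cosφ2·sin²(Δλ/2)=0.8951731262; c=2·atan2(√a, √(1-a))=2.482170280; dist=6371·c=15813.907 ≈ 15813.9 km; running total=69316.2 km
Leg 6 bearing: y=sinΔλ·cosφ2=0.00326363, x=cosφ1·sinφ2-sinφ1·cosφ2·cosΔλ=-0.61265174; θ=atan2(y, x)=179.6948° ≈ 179.7°

Leg 1: dist=10383.5 km, bearing=28.3°
Leg 2: dist=6646.7 km, bearing=12.1°
Leg 3: dist=12785.8 km, bearing=204.9°
Leg 4: dist=6376.1 km, bearing=143.7°
Leg 5: dist=17310.2 km, bearing=229.5°
Leg 6: dist=15813.9 km, bearing=179.7°
Total: 69316.2 km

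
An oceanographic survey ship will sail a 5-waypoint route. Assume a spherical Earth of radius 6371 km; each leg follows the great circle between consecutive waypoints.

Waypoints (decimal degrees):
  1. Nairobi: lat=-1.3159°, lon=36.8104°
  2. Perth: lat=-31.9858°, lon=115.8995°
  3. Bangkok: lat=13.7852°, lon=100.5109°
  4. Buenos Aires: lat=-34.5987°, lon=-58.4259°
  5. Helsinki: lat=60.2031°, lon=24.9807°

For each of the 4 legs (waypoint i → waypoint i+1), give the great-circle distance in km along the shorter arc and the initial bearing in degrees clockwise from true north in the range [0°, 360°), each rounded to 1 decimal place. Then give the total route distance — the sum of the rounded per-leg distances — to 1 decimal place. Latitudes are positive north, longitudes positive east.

Leg 1: dist=8901.9 km, bearing=122.3°
Leg 2: dist=5347.1 km, bearing=339.7°
Leg 3: dist=16879.7 km, bearing=218.8°
Leg 4: dist=12951.3 km, bearing=33.5°
Total: 44080.0 km

Leg 1: φ1=-0.0229668, φ2=-0.5582575, Δφ=-0.5352907, Δλ=1.3803652 rad; a=sin²(Δφ/2)+cosφ1·cosφ2·sin²(Δλ/2)=0.4136661946; c=2·atan2(√a, √(1-a))=1.397259008; dist=6371·c=8901.937 ≈ 8901.9 km; running total=8901.9 km
Leg 1 bearing: y=sinΔλ·cosφ2=0.83284663, x=cosφ1·sinφ2-sinφ1·cosφ2·cosΔλ=-0.52588249; θ=atan2(y, x)=122.2695° ≈ 122.3°
Leg 2: φ1=-0.5582575, φ2=0.2405971, Δφ=0.7988547, Δλ=-0.2685817 rad; a=sin²(Δφ/2)+cosφ1·cosφ2·sin²(Δλ/2)=0.1660024837; c=2·atan2(√a, √(1-a))=0.839285057; dist=6371·c=5347.085 ≈ 5347.1 km; running total=14249.0 km
Leg 2 bearing: y=sinΔλ·cosφ2=-0.25772070, x=cosφ1·sinφ2-sinφ1·cosφ2·cosΔλ=0.69811366; θ=atan2(y, x)=-20.2625° <0 so +360° → 339.7375° ≈ 339.7°
Leg 3: φ1=0.2405971, φ2=-0.6038612, Δφ=-0.8444584, Δλ=-2.7739705 rad; a=sin²(Δφ/2)+cosφ1·cosφ2·sin²(Δλ/2)=0.9406635516; c=2·atan2(√a, √(1-a))=2.649459857; dist=6371·c=16879.709 ≈ 16879.7 km; running total=31128.7 km
Leg 3 bearing: y=sinΔλ·cosφ2=-0.29583780, x=cosφ1·sinφ2-sinφ1·cosφ2·cosΔλ=-0.36843254; θ=atan2(y, x)=-141.2368° <0 so +360° → 218.7632° ≈ 218.8°
Leg 4: φ1=-0.6038612, φ2=1.0507423, Δφ=1.6546035, Δλ=1.4557198 rad; a=sin²(Δφ/2)+cosφ1·cosφ2·sin²(Δλ/2)=0.7228932872; c=2·atan2(√a, √(1-a))=2.032849113; dist=6371·c=12951.282 ≈ 12951.3 km; running total=44080.0 km
Leg 4 bearing: y=sinΔλ·cosφ2=0.49364033, x=cosφ1·sinφ2-sinφ1·cosφ2·cosΔλ=0.74672187; θ=atan2(y, x)=33.4678° ≈ 33.5°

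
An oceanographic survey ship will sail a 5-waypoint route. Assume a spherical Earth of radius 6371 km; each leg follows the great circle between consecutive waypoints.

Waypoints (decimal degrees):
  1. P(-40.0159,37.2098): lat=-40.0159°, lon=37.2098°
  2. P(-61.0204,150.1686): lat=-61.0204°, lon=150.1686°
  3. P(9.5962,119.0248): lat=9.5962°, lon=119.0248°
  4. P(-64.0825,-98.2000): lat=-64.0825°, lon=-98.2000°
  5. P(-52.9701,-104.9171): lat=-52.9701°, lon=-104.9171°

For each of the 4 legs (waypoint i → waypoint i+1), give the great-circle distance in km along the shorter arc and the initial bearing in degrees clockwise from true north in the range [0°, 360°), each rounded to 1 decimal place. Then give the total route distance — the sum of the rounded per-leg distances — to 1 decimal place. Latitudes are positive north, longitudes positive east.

Leg 1: dist=7261.8 km, bearing=150.6°
Leg 2: dist=8311.8 km, bearing=328.1°
Leg 3: dist=13292.7 km, bearing=162.3°
Leg 4: dist=1294.0 km, bearing=339.6°
Total: 30160.3 km

Leg 1: φ1=-0.6984092, φ2=-1.0650069, Δφ=-0.3665977, Δλ=1.9715030 rad; a=sin²(Δφ/2)+cosφ1·cosφ2·sin²(Δλ/2)=0.2911238728; c=2·atan2(√a, √(1-a))=1.139826380; dist=6371·c=7261.834 ≈ 7261.8 km; running total=7261.8 km
Leg 1 bearing: y=sinΔλ·cosφ2=0.44611894, x=cosφ1·sinφ2-sinφ1·cosφ2·cosΔλ=-0.79149286; θ=atan2(y, x)=150.5925° ≈ 150.6°
Leg 2: φ1=-1.0650069, φ2=0.1674853, Δφ=1.2324922, Δλ=-0.5435619 rad; a=sin²(Δφ/2)+cosφ1·cosφ2·sin²(Δλ/2)=0.3684824026; c=2·atan2(√a, √(1-a))=1.304629490; dist=6371·c=8311.794 ≈ 8311.8 km; running total=15573.6 km
Leg 2 bearing: y=sinΔλ·cosφ2=-0.50995080, x=cosφ1·sinφ2-sinφ1·cosφ2·cosΔλ=0.81900102; θ=atan2(y, x)=-31.9084° <0 so +360° → 328.0916° ≈ 328.1°
Leg 3: φ1=0.1674853, φ2=-1.1184506, Δφ=-1.2859359, Δλ=-3.7912880 rad; a=sin²(Δφ/2)+cosφ1·cosφ2·sin²(Δλ/2)=0.7465486054; c=2·atan2(√a, √(1-a))=2.086442620; dist=6371·c=13292.726 ≈ 13292.7 km; running total=28866.3 km
Leg 3 bearing: y=sinΔλ·cosφ2=0.26440675, x=cosφ1·sinφ2-sinφ1·cosφ2·cosΔλ=-0.82882098; θ=atan2(y, x)=162.3065° ≈ 162.3°
Leg 4: φ1=-1.1184506, φ2=-0.9245027, Δφ=0.1939480, Δλ=-0.1172355 rad; a=sin²(Δφ/2)+cosφ1·cosφ2·sin²(Δλ/2)=0.0102779163; c=2·atan2(√a, √(1-a))=0.203109059; dist=6371·c=1294.008 ≈ 1294.0 km; running total=30160.3 km
Leg 4 bearing: y=sinΔλ·cosφ2=-0.07044132, x=cosφ1·sinφ2-sinφ1·cosφ2·cosΔλ=0.18901625; θ=atan2(y, x)=-20.4391° <0 so +360° → 339.5609° ≈ 339.6°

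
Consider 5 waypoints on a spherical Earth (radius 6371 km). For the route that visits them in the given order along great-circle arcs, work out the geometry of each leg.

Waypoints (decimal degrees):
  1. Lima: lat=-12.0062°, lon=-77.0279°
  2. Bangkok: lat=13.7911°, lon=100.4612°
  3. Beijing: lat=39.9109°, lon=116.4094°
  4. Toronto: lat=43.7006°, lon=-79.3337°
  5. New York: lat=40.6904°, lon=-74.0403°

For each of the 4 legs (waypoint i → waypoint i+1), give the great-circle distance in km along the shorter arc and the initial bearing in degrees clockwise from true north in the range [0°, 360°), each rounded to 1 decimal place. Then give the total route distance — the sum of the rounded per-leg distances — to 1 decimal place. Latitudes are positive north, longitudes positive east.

Leg 1: φ1=-0.2095477, φ2=0.2407001, Δφ=0.4502478, Δλ=3.0977692 rad; a=sin²(Δφ/2)+cosφ1·cosφ2·sin²(Δλ/2)=0.9993013919; c=2·atan2(√a, √(1-a))=3.088724107; dist=6371·c=19678.261 ≈ 19678.3 km; running total=19678.3 km
Leg 1 bearing: y=sinΔλ·cosφ2=0.04254648, x=cosφ1·sinφ2-sinφ1·cosφ2·cosΔλ=0.03134130; θ=atan2(y, x)=53.6233° ≈ 53.6°
Leg 2: φ1=0.2407001, φ2=0.6965766, Δφ=0.4558765, Δλ=0.2783486 rad; a=sin²(Δφ/2)+cosφ1·cosφ2·sin²(Δλ/2)=0.0653982512; c=2·atan2(√a, √(1-a))=0.517207165; dist=6371·c=3295.127 ≈ 3295.1 km; running total=22973.4 km
Leg 2 bearing: y=sinΔλ·cosφ2=0.21075904, x=cosφ1·sinφ2-sinφ1·cosφ2·cosΔλ=0.44728727; θ=atan2(y, x)=25.2295° ≈ 25.2°
Leg 3: φ1=0.6965766, φ2=0.7627194, Δφ=0.0661427, Δλ=-3.4163616 rad; a=sin²(Δφ/2)+cosφ1·cosφ2·sin²(Δλ/2)=0.5452337325; c=2·atan2(√a, √(1-a))=1.661387652; dist=6371·c=10584.701 ≈ 10584.7 km; running total=33558.1 km
Leg 3 bearing: y=sinΔλ·cosφ2=0.19615677, x=cosφ1·sinφ2-sinφ1·cosφ2·cosΔλ=0.97639037; θ=atan2(y, x)=11.3595° ≈ 11.4°
Leg 4: φ1=0.7627194, φ2=0.7101815, Δφ=-0.0525379, Δλ=0.0923873 rad; a=sin²(Δφ/2)+cosφ1·cosφ2·sin²(Δλ/2)=0.0018588013; c=2·atan2(√a, √(1-a))=0.086254372; dist=6371·c=549.527 ≈ 549.5 km; running total=34107.6 km
Leg 4 bearing: y=sinΔλ·cosφ2=0.06995244, x=cosφ1·sinφ2-sinφ1·cosφ2·cosΔλ=-0.05027963; θ=atan2(y, x)=125.7074° ≈ 125.7°

Leg 1: dist=19678.3 km, bearing=53.6°
Leg 2: dist=3295.1 km, bearing=25.2°
Leg 3: dist=10584.7 km, bearing=11.4°
Leg 4: dist=549.5 km, bearing=125.7°
Total: 34107.6 km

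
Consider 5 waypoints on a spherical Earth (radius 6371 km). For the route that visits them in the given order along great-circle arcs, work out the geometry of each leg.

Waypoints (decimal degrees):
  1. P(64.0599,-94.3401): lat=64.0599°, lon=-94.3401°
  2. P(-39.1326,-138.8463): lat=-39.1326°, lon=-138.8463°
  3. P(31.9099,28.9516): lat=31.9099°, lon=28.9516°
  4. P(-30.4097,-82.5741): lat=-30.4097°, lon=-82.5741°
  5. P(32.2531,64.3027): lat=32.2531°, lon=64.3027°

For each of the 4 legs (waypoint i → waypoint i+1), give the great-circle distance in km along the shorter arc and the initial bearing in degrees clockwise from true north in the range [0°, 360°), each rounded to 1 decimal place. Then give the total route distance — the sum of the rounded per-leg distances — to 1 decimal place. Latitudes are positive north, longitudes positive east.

Leg 1: dist=12120.1 km, bearing=215.1°
Leg 2: dist=18651.7 km, bearing=122.3°
Leg 3: dist=13612.9 km, bearing=251.9°
Leg 4: dist=16874.8 km, bearing=77.6°
Total: 61259.5 km

Leg 1: φ1=1.1180562, φ2=-0.6829927, Δφ=-1.8010489, Δλ=-0.7767797 rad; a=sin²(Δφ/2)+cosφ1·cosφ2·sin²(Δλ/2)=0.6627730676; c=2·atan2(√a, √(1-a))=1.902385597; dist=6371·c=12120.099 ≈ 12120.1 km; running total=12120.1 km
Leg 1 bearing: y=sinΔλ·cosφ2=-0.54374638, x=cosφ1·sinφ2-sinφ1·cosφ2·cosΔλ=-0.77353706; θ=atan2(y, x)=-144.8953° <0 so +360° → 215.1047° ≈ 215.1°
Leg 2: φ1=-0.6829927, φ2=0.5569328, Δφ=1.2399255, Δλ=2.9286258 rad; a=sin²(Δφ/2)+cosφ1·cosφ2·sin²(Δλ/2)=0.9885945025; c=2·atan2(√a, √(1-a))=2.927591485; dist=6371·c=18651.685 ≈ 18651.7 km; running total=30771.8 km
Leg 2 bearing: y=sinΔλ·cosφ2=0.17941988, x=cosφ1·sinφ2-sinφ1·cosφ2·cosΔλ=-0.11362286; θ=atan2(y, x)=122.3452° ≈ 122.3°
Leg 3: φ1=0.5569328, φ2=-0.5307494, Δφ=-1.0876822, Δλ=-1.9464907 rad; a=sin²(Δφ/2)+cosφ1·cosφ2·sin²(Δλ/2)=0.7680897182; c=2·atan2(√a, √(1-a))=2.136700719; dist=6371·c=13612.920 ≈ 13612.9 km; running total=44384.7 km
Leg 3 bearing: y=sinΔλ·cosφ2=-0.80227629, x=cosφ1·sinφ2-sinφ1·cosφ2·cosΔλ=-0.26242021; θ=atan2(y, x)=-108.1126° <0 so +360° → 251.8874° ≈ 251.9°
Leg 4: φ1=-0.5307494, φ2=0.5629228, Δφ=1.0936722, Δλ=2.5634838 rad; a=sin²(Δφ/2)+cosφ1·cosφ2·sin²(Δλ/2)=0.9404802884; c=2·atan2(√a, √(1-a))=2.648684711; dist=6371·c=16874.770 ≈ 16874.8 km; running total=61259.5 km
Leg 4 bearing: y=sinΔλ·cosφ2=0.46212468, x=cosφ1·sinφ2-sinφ1·cosφ2·cosΔλ=0.10173121; θ=atan2(y, x)=77.5850° ≈ 77.6°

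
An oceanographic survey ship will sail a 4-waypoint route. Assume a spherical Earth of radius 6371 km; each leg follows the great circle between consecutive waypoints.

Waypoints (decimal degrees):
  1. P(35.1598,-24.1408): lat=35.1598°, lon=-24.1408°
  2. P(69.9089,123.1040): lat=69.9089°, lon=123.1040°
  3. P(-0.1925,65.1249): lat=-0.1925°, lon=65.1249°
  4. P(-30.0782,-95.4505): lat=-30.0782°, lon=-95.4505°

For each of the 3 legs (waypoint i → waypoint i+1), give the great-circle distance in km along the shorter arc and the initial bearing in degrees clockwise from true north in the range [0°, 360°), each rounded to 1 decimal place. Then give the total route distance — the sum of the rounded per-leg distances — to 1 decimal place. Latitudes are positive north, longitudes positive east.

Leg 1: dist=8035.4 km, bearing=11.3°
Leg 2: dist=8861.1 km, bearing=239.5°
Leg 3: dist=16070.8 km, bearing=209.7°
Total: 32967.3 km

Leg 1: φ1=0.6136543, φ2=1.2201405, Δφ=0.6064862, Δλ=2.5699066 rad; a=sin²(Δφ/2)+cosφ1·cosφ2·sin²(Δλ/2)=0.3476833275; c=2·atan2(√a, √(1-a))=1.261242873; dist=6371·c=8035.378 ≈ 8035.4 km; running total=8035.4 km
Leg 1 bearing: y=sinΔλ·cosφ2=0.18585843, x=cosφ1·sinφ2-sinφ1·cosφ2·cosΔλ=0.93416014; θ=atan2(y, x)=11.2525° ≈ 11.3°
Leg 2: φ1=1.2201405, φ2=-0.0033598, Δφ=-1.2235002, Δλ=-1.0119262 rad; a=sin²(Δφ/2)+cosφ1·cosφ2·sin²(Δλ/2)=0.4105077450; c=2·atan2(√a, √(1-a))=1.390842130; dist=6371·c=8861.055 ≈ 8861.1 km; running total=16896.5 km
Leg 2 bearing: y=sinΔλ·cosφ2=-0.84784995, x=cosφ1·sinφ2-sinφ1·cosφ2·cosΔλ=-0.49911422; θ=atan2(y, x)=-120.4846° <0 so +360° → 239.5154° ≈ 239.5°
Leg 3: φ1=-0.0033598, φ2=-0.5249636, Δφ=-0.5216039, Δλ=-2.8025694 rad; a=sin²(Δφ/2)+cosφ1·cosφ2·sin²(Δλ/2)=0.9071992042; c=2·atan2(√a, √(1-a))=2.522488086; dist=6371·c=16070.772 ≈ 16070.8 km; running total=32967.3 km
Leg 3 bearing: y=sinΔλ·cosφ2=-0.28778345, x=cosφ1·sinφ2-sinφ1·cosφ2·cosΔλ=-0.50392055; θ=atan2(y, x)=-150.2698° <0 so +360° → 209.7302° ≈ 209.7°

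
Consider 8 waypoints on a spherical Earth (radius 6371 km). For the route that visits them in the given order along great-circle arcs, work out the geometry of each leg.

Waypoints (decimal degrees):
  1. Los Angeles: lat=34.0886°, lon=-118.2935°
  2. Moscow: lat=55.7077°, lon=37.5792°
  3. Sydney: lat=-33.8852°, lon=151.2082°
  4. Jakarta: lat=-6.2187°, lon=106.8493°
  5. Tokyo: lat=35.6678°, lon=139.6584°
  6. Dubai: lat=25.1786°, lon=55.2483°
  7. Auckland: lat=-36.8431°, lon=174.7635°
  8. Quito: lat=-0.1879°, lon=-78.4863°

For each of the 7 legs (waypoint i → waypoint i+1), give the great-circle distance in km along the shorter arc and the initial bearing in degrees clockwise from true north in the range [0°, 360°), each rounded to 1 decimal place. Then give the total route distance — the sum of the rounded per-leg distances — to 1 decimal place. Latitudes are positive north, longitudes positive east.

Leg 1: φ1=0.5949583, φ2=0.9722828, Δφ=0.3773245, Δλ=2.7204918 rad; a=sin²(Δφ/2)+cosφ1·cosφ2·sin²(Δλ/2)=0.4813962174; c=2·atan2(√a, √(1-a))=1.533580171; dist=6371·c=9770.439 ≈ 9770.4 km; running total=9770.4 km
Leg 1 bearing: y=sinΔλ·cosφ2=0.23030454, x=cosφ1·sinφ2-sinφ1·cosφ2·cosΔλ=0.97240702; θ=atan2(y, x)=13.3244° ≈ 13.3°
Leg 2: φ1=0.9722828, φ2=-0.5914083, Δφ=-1.5636911, Δλ=1.9832002 rad; a=sin²(Δφ/2)+cosφ1·cosφ2·sin²(Δλ/2)=0.8240432765; c=2·atan2(√a, √(1-a))=2.275865555; dist=6371·c=14499.539 ≈ 14499.5 km; running total=24269.9 km
Leg 2 bearing: y=sinΔλ·cosφ2=0.76055600, x=cosφ1·sinφ2-sinφ1·cosφ2·cosΔλ=-0.03922227; θ=atan2(y, x)=92.9522° ≈ 93.0°
Leg 3: φ1=-0.5914083, φ2=-0.1085368, Δφ=0.4828715, Δλ=-0.7742089 rad; a=sin²(Δφ/2)+cosφ1·cosφ2·sin²(Δλ/2)=0.1747791147; c=2·atan2(√a, √(1-a))=0.862630418; dist=6371·c=5495.818 ≈ 5495.8 km; running total=29765.7 km
Leg 3 bearing: y=sinΔλ·cosφ2=-0.69503661, x=cosφ1·sinφ2-sinφ1·cosφ2·cosΔλ=0.30634885; θ=atan2(y, x)=-66.2137° <0 so +360° → 293.7863° ≈ 293.8°
Leg 4: φ1=-0.1085368, φ2=0.6225205, Δφ=0.7310573, Δλ=0.5726268 rad; a=sin²(Δφ/2)+cosφ1·cosφ2·sin²(Δλ/2)=0.1921819716; c=2·atan2(√a, √(1-a))=0.907603467; dist=6371·c=5782.342 ≈ 5782.3 km; running total=35548.0 km
Leg 4 bearing: y=sinΔλ·cosφ2=0.44019835, x=cosφ1·sinφ2-sinφ1·cosφ2·cosΔλ=0.65361889; θ=atan2(y, x)=33.9594° ≈ 34.0°
Leg 5: φ1=0.6225205, φ2=0.4394495, Δφ=-0.1830711, Δλ=-1.4732342 rad; a=sin²(Δφ/2)+cosφ1·cosφ2·sin²(Δλ/2)=0.3401578333; c=2·atan2(√a, √(1-a))=1.245400007; dist=6371·c=7934.443 ≈ 7934.4 km; running total=43482.4 km
Leg 5 bearing: y=sinΔλ·cosφ2=-0.90068244, x=cosφ1·sinφ2-sinφ1·cosφ2·cosΔλ=0.29423303; θ=atan2(y, x)=-71.9089° <0 so +360° → 288.0911° ≈ 288.1°
Leg 6: φ1=0.4394495, φ2=-0.6430334, Δφ=-1.0824829, Δλ=2.0859337 rad; a=sin²(Δφ/2)+cosφ1·cosφ2·sin²(Δλ/2)=0.8059534756; c=2·atan2(√a, √(1-a))=2.229265700; dist=6371·c=14202.652 ≈ 14202.7 km; running total=57685.1 km
Leg 6 bearing: y=sinΔλ·cosφ2=0.69642415, x=cosφ1·sinφ2-sinφ1·cosφ2·cosΔλ=-0.37491770; θ=atan2(y, x)=118.2957° ≈ 118.3°
Leg 7: φ1=-0.6430334, φ2=-0.0032795, Δφ=0.6397539, Δλ=-4.4200428 rad; a=sin²(Δφ/2)+cosφ1·cosφ2·sin²(Δλ/2)=0.6143364227; c=2·atan2(√a, √(1-a))=1.801510514; dist=6371·c=11477.423 ≈ 11477.4 km; running total=69162.5 km
Leg 7 bearing: y=sinΔλ·cosφ2=0.95756521, x=cosφ1·sinφ2-sinφ1·cosφ2·cosΔλ=-0.17543548; θ=atan2(y, x)=100.3820° ≈ 100.4°

Leg 1: dist=9770.4 km, bearing=13.3°
Leg 2: dist=14499.5 km, bearing=93.0°
Leg 3: dist=5495.8 km, bearing=293.8°
Leg 4: dist=5782.3 km, bearing=34.0°
Leg 5: dist=7934.4 km, bearing=288.1°
Leg 6: dist=14202.7 km, bearing=118.3°
Leg 7: dist=11477.4 km, bearing=100.4°
Total: 69162.5 km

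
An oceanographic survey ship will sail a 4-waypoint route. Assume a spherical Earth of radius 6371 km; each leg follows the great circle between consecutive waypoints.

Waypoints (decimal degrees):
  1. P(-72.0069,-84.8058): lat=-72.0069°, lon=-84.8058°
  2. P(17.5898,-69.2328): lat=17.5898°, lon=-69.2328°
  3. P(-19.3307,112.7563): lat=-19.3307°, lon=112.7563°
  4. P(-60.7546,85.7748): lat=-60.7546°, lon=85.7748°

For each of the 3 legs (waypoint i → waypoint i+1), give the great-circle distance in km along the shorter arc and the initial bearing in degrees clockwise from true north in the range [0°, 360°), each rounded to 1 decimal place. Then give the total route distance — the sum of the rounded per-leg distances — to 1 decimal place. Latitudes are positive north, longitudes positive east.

Leg 1: φ1=-1.2567575, φ2=0.3069999, Δφ=1.5637574, Δλ=0.2718001 rad; a=sin²(Δφ/2)+cosφ1·cosφ2·sin²(Δλ/2)=0.5018854979; c=2·atan2(√a, √(1-a))=1.574567331; dist=6371·c=10031.568 ≈ 10031.6 km; running total=10031.6 km
Leg 1 bearing: y=sinΔλ·cosφ2=0.25591365, x=cosφ1·sinφ2-sinφ1·cosφ2·cosΔλ=0.96669229; θ=atan2(y, x)=14.8278° ≈ 14.8°
Leg 2: φ1=0.3069999, φ2=-0.3373844, Δφ=-0.6443843, Δλ=3.1763090 rad; a=sin²(Δφ/2)+cosφ1·cosφ2·sin²(Δλ/2)=0.9994982154; c=2·atan2(√a, √(1-a))=3.096787806; dist=6371·c=19729.635 ≈ 19729.6 km; running total=29761.2 km
Leg 2 bearing: y=sinΔλ·cosφ2=-0.03275259, x=cosφ1·sinφ2-sinφ1·cosφ2·cosΔλ=-0.03055159; θ=atan2(y, x)=-133.0087° <0 so +360° → 226.9913° ≈ 227.0°
Leg 3: φ1=-0.3373844, φ2=-1.0603678, Δφ=-0.7229834, Δλ=-0.4709160 rad; a=sin²(Δφ/2)+cosφ1·cosφ2·sin²(Δλ/2)=0.1501721063; c=2·atan2(√a, √(1-a))=0.795880711; dist=6371·c=5070.556 ≈ 5070.6 km; running total=34831.8 km
Leg 3 bearing: y=sinΔλ·cosφ2=-0.22165704, x=cosφ1·sinφ2-sinφ1·cosφ2·cosΔλ=-0.67922746; θ=atan2(y, x)=-161.9266° <0 so +360° → 198.0734° ≈ 198.1°

Leg 1: dist=10031.6 km, bearing=14.8°
Leg 2: dist=19729.6 km, bearing=227.0°
Leg 3: dist=5070.6 km, bearing=198.1°
Total: 34831.8 km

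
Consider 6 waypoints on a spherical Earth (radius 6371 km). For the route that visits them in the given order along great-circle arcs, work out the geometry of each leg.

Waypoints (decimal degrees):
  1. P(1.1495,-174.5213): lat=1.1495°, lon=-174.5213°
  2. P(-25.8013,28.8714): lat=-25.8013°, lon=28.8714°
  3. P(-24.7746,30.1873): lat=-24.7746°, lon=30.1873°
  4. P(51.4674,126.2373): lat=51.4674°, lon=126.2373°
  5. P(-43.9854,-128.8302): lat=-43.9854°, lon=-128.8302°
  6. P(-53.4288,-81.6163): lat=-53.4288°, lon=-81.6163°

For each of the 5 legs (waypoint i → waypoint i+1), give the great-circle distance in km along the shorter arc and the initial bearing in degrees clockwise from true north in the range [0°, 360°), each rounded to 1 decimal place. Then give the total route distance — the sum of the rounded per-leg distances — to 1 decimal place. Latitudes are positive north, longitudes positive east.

Leg 1: φ1=0.0200626, φ2=-0.4503176, Δφ=-0.4703802, Δλ=3.5498723 rad; a=sin²(Δφ/2)+cosφ1·cosφ2·sin²(Δλ/2)=0.9174367927; c=2·atan2(√a, √(1-a))=2.558699412; dist=6371·c=16301.474 ≈ 16301.5 km; running total=16301.5 km
Leg 1 bearing: y=sinΔλ·cosφ2=-0.35745050, x=cosφ1·sinφ2-sinφ1·cosφ2·cosΔλ=-0.41858719; θ=atan2(y, x)=-139.5045° <0 so +360° → 220.4955° ≈ 220.5°
Leg 2: φ1=-0.4503176, φ2=-0.4323983, Δφ=0.0179193, Δλ=0.0229668 rad; a=sin²(Δφ/2)+cosφ1·cosφ2·sin²(Δλ/2)=0.0001880638; c=2·atan2(√a, √(1-a))=0.027428134; dist=6371·c=174.745 ≈ 174.7 km; running total=16476.2 km
Leg 2 bearing: y=sinΔλ·cosφ2=0.02085117, x=cosφ1·sinφ2-sinφ1·cosφ2·cosΔλ=0.01781411; θ=atan2(y, x)=49.4912° ≈ 49.5°
Leg 3: φ1=-0.4323983, φ2=0.8982756, Δφ=1.3306739, Δλ=1.6763887 rad; a=sin²(Δφ/2)+cosφ1·cosφ2·sin²(Δλ/2)=0.6937089587; c=2·atan2(√a, √(1-a))=1.968625451; dist=6371·c=12542.113 ≈ 12542.1 km; running total=29018.3 km
Leg 3 bearing: y=sinΔλ·cosφ2=0.61949012, x=cosφ1·sinφ2-sinφ1·cosφ2·cosΔλ=0.68274398; θ=atan2(y, x)=42.2191° ≈ 42.2°
Leg 4: φ1=0.8982756, φ2=-0.7676901, Δφ=-1.6659656, Δλ=-4.4517677 rad; a=sin²(Δφ/2)+cosφ1·cosφ2·sin²(Δλ/2)=0.8293780479; c=2·atan2(√a, √(1-a))=2.289960544; dist=6371·c=14589.339 ≈ 14589.3 km; running total=43607.6 km
Leg 4 bearing: y=sinΔλ·cosφ2=0.69521876, x=cosφ1·sinφ2-sinφ1·cosφ2·cosΔλ=-0.28759570; θ=atan2(y, x)=112.4737° ≈ 112.5°
Leg 5: φ1=-0.7676901, φ2=-0.9325085, Δφ=-0.1648184, Δλ=0.8240380 rad; a=sin²(Δφ/2)+cosφ1·cosφ2·sin²(Δλ/2)=0.0755263791; c=2·atan2(√a, √(1-a))=0.556806290; dist=6371·c=3547.413 ≈ 3547.4 km; running total=47155.0 km
Leg 5 bearing: y=sinΔλ·cosφ2=0.43727005, x=cosφ1·sinφ2-sinφ1·cosφ2·cosΔλ=-0.29678862; θ=atan2(y, x)=124.1659° ≈ 124.2°

Leg 1: dist=16301.5 km, bearing=220.5°
Leg 2: dist=174.7 km, bearing=49.5°
Leg 3: dist=12542.1 km, bearing=42.2°
Leg 4: dist=14589.3 km, bearing=112.5°
Leg 5: dist=3547.4 km, bearing=124.2°
Total: 47155.0 km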